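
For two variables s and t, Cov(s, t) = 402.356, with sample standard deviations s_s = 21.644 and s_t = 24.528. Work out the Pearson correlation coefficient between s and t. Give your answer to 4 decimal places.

r = Cov(s,t) / (s_s · s_t) = 402.356 / (21.644 × 24.528)
  = 402.356 / 530.8840 ≈ 0.7579

0.7579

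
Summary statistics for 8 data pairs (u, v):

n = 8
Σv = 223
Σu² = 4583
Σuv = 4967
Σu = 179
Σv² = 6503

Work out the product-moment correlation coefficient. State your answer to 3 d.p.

r = (nΣuv − ΣuΣv) / √[(nΣu² − (Σu)²)(nΣv² − (Σv)²)]
Numerator: 8×4967 − 179×223 = -181
Denominator: √[(36664 − 32041)(52024 − 49729)] = √[4623 × 2295] = 3257.2665
r = -181 / 3257.2665 ≈ -0.056

-0.056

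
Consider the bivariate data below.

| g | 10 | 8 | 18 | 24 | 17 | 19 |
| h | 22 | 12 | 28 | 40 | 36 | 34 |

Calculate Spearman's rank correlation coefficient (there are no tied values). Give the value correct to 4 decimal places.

Rank g: 2, 1, 4, 6, 3, 5
Rank h: 2, 1, 3, 6, 5, 4
d = rank(g) − rank(h): 0, 0, 1, 0, -2, 1; Σd² = 6
ρ = 1 − 6Σd² / [n(n²−1)] = 1 − 6×6 / (6×35) = 1 − 36/210 ≈ 0.8286

0.8286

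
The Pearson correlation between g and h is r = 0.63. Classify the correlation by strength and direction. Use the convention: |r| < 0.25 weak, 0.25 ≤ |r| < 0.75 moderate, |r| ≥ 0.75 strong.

r = 0.63 > 0 so the relationship is positive.
|r| = 0.63, which falls in the moderate range.

moderate positive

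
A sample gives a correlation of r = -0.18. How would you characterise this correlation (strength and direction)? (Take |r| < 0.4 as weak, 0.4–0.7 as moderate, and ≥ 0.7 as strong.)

weak negative

r = -0.18 < 0 so the relationship is negative.
|r| = 0.18, which falls in the weak range.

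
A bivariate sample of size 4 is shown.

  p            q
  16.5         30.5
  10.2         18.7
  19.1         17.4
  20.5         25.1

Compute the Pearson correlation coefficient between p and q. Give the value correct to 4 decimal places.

n = 4, Σp = 66.3, Σq = 91.7, Σp² = 1161.35, Σq² = 2212.71, Σpq = 1540.88
nΣpq − ΣpΣq = 6163.52 − 6079.71 = 83.81
nΣp² − (Σp)² = 4645.4 − 4395.69 = 249.71; nΣq² − (Σq)² = 8850.84 − 8408.89 = 441.95
r = 83.81 / √(249.71 × 441.95) = 83.81 / 332.2038 ≈ 0.2523

0.2523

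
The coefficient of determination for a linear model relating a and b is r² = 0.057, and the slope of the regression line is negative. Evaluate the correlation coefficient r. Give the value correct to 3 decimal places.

-0.239

|r| = √0.057 = 0.239
The association is negative, so r = −0.239.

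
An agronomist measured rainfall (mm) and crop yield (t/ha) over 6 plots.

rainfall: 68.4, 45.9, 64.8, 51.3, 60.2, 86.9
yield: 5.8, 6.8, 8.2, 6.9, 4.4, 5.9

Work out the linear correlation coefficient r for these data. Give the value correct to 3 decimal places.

n = 6, Σx = 377.5, Σy = 38, Σx² = 24791.75, Σy² = 248.9, Σxy = 2371.76
nΣxy − ΣxΣy = 14230.56 − 14345 = -114.44
nΣx² − (Σx)² = 148750.5 − 142506.25 = 6244.25; nΣy² − (Σy)² = 1493.4 − 1444 = 49.4
r = -114.44 / √(6244.25 × 49.4) = -114.44 / 555.3971 ≈ -0.206

-0.206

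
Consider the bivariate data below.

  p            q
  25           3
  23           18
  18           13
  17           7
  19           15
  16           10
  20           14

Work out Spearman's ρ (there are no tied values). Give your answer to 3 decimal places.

0.179

Rank p: 7, 6, 3, 2, 4, 1, 5
Rank q: 1, 7, 4, 2, 6, 3, 5
d = rank(p) − rank(q): 6, -1, -1, 0, -2, -2, 0; Σd² = 46
ρ = 1 − 6Σd² / [n(n²−1)] = 1 − 6×46 / (7×48) = 1 − 276/336 ≈ 0.179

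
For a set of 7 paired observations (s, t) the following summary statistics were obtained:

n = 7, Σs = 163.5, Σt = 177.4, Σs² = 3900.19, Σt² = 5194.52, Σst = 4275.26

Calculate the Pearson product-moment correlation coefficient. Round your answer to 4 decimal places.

0.5526

r = (nΣst − ΣsΣt) / √[(nΣs² − (Σs)²)(nΣt² − (Σt)²)]
Numerator: 7×4275.26 − 163.5×177.4 = 921.92
Denominator: √[(27301.33 − 26732.25)(36361.64 − 31470.76)] = √[569.08 × 4890.88] = 1668.3231
r = 921.92 / 1668.3231 ≈ 0.5526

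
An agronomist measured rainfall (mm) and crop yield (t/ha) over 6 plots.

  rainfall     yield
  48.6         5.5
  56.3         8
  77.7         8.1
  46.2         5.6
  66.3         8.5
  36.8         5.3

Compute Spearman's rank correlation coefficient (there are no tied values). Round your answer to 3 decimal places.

Rank rainfall: 3, 4, 6, 2, 5, 1
Rank yield: 2, 4, 5, 3, 6, 1
d = rank(rainfall) − rank(yield): 1, 0, 1, -1, -1, 0; Σd² = 4
ρ = 1 − 6Σd² / [n(n²−1)] = 1 − 6×4 / (6×35) = 1 − 24/210 ≈ 0.886

0.886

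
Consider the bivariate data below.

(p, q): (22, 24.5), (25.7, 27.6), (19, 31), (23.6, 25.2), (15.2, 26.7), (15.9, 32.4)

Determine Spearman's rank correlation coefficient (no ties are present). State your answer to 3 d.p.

-0.314

Rank p: 4, 6, 3, 5, 1, 2
Rank q: 1, 4, 5, 2, 3, 6
d = rank(p) − rank(q): 3, 2, -2, 3, -2, -4; Σd² = 46
ρ = 1 − 6Σd² / [n(n²−1)] = 1 − 6×46 / (6×35) = 1 − 276/210 ≈ -0.314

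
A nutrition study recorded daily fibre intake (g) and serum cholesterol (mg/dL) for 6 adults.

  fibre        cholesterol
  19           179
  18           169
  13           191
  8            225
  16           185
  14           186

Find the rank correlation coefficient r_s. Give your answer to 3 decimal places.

-0.943

Rank fibre: 6, 5, 2, 1, 4, 3
Rank cholesterol: 2, 1, 5, 6, 3, 4
d = rank(fibre) − rank(cholesterol): 4, 4, -3, -5, 1, -1; Σd² = 68
ρ = 1 − 6Σd² / [n(n²−1)] = 1 − 6×68 / (6×35) = 1 − 408/210 ≈ -0.943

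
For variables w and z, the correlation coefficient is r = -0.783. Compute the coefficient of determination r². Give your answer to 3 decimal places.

0.613

r² = (-0.783)² = 0.613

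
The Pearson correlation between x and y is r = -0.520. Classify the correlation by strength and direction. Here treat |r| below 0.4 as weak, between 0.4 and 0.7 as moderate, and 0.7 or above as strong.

moderate negative

r = -0.520 < 0 so the relationship is negative.
|r| = 0.520, which falls in the moderate range.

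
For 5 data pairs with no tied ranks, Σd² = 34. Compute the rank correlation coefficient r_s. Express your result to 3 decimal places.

-0.700

ρ = 1 − 6Σd² / [n(n²−1)] = 1 − 6×34 / (5×24)
  = 1 − 204/120 = 1 − 1.7000 ≈ -0.700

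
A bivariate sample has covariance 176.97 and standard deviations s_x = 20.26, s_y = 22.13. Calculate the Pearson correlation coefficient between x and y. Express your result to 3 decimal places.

0.395

r = Cov(x,y) / (s_x · s_y) = 176.97 / (20.26 × 22.13)
  = 176.97 / 448.3538 ≈ 0.395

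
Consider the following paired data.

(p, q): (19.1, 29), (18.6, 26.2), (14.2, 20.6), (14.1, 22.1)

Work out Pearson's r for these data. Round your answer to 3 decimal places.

0.958

n = 4, Σp = 66, Σq = 97.9, Σp² = 1111.22, Σq² = 2440.21, Σpq = 1645.35
nΣpq − ΣpΣq = 6581.4 − 6461.4 = 120
nΣp² − (Σp)² = 4444.88 − 4356 = 88.88; nΣq² − (Σq)² = 9760.84 − 9584.41 = 176.43
r = 120 / √(88.88 × 176.43) = 120 / 125.2242 ≈ 0.958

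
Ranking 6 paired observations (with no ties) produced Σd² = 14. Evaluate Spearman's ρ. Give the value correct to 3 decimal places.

ρ = 1 − 6Σd² / [n(n²−1)] = 1 − 6×14 / (6×35)
  = 1 − 84/210 = 1 − 0.4000 ≈ 0.600

0.600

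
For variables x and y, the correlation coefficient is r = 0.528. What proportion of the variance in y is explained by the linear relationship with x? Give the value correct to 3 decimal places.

r² = (0.528)² = 0.279

0.279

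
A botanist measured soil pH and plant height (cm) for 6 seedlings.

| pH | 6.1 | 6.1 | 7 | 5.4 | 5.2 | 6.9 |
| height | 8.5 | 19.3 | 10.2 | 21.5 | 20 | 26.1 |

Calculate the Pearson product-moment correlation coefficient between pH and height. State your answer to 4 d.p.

n = 6, Σx = 36.7, Σy = 105.6, Σx² = 227.23, Σy² = 2092.24, Σxy = 641.17
nΣxy − ΣxΣy = 3847.02 − 3875.52 = -28.5
nΣx² − (Σx)² = 1363.38 − 1346.89 = 16.49; nΣy² − (Σy)² = 12553.44 − 11151.36 = 1402.08
r = -28.5 / √(16.49 × 1402.08) = -28.5 / 152.0536 ≈ -0.1874

-0.1874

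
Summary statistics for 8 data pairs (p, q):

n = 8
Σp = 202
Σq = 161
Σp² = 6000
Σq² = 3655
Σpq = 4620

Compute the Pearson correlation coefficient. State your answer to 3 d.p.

0.908

r = (nΣpq − ΣpΣq) / √[(nΣp² − (Σp)²)(nΣq² − (Σq)²)]
Numerator: 8×4620 − 202×161 = 4438
Denominator: √[(48000 − 40804)(29240 − 25921)] = √[7196 × 3319] = 4887.0772
r = 4438 / 4887.0772 ≈ 0.908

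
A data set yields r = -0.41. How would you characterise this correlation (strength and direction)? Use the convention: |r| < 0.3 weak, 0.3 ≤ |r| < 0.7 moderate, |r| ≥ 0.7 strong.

r = -0.41 < 0 so the relationship is negative.
|r| = 0.41, which falls in the moderate range.

moderate negative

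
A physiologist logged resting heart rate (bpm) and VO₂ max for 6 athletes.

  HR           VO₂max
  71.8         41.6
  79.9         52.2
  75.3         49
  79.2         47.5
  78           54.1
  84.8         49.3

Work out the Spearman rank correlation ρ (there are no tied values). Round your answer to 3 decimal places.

Rank HR: 1, 5, 2, 4, 3, 6
Rank VO₂max: 1, 5, 3, 2, 6, 4
d = rank(HR) − rank(VO₂max): 0, 0, -1, 2, -3, 2; Σd² = 18
ρ = 1 − 6Σd² / [n(n²−1)] = 1 − 6×18 / (6×35) = 1 − 108/210 ≈ 0.486

0.486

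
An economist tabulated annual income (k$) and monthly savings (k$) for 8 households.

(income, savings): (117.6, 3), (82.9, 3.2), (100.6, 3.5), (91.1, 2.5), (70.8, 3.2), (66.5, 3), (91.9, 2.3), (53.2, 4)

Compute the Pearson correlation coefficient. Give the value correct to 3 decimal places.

-0.451

n = 8, Σx = 674.6, Σy = 24.7, Σx² = 59832.48, Σy² = 78.27, Σxy = 2048.16
nΣxy − ΣxΣy = 16385.28 − 16662.62 = -277.34
nΣx² − (Σx)² = 478659.84 − 455085.16 = 23574.68; nΣy² − (Σy)² = 626.16 − 610.09 = 16.07
r = -277.34 / √(23574.68 × 16.07) = -277.34 / 615.5039 ≈ -0.451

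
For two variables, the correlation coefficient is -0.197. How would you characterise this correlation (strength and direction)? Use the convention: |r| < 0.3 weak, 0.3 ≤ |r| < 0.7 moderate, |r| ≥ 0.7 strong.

r = -0.197 < 0 so the relationship is negative.
|r| = 0.197, which falls in the weak range.

weak negative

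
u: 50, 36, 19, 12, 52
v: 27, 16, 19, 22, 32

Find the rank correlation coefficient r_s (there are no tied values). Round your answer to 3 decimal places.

Rank u: 4, 3, 2, 1, 5
Rank v: 4, 1, 2, 3, 5
d = rank(u) − rank(v): 0, 2, 0, -2, 0; Σd² = 8
ρ = 1 − 6Σd² / [n(n²−1)] = 1 − 6×8 / (5×24) = 1 − 48/120 ≈ 0.600

0.600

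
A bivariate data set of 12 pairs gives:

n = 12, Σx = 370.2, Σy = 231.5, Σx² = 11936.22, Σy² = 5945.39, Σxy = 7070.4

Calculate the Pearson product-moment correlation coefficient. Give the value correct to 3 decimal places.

-0.082

r = (nΣxy − ΣxΣy) / √[(nΣx² − (Σx)²)(nΣy² − (Σy)²)]
Numerator: 12×7070.4 − 370.2×231.5 = -856.5
Denominator: √[(143234.64 − 137048.04)(71344.68 − 53592.25)] = √[6186.6 × 17752.43] = 10479.8465
r = -856.5 / 10479.8465 ≈ -0.082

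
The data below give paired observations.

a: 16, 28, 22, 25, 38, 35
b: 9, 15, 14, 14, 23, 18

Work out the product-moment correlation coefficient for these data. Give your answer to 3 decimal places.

n = 6, Σa = 164, Σb = 93, Σa² = 4818, Σb² = 1551, Σab = 2726
nΣab − ΣaΣb = 16356 − 15252 = 1104
nΣa² − (Σa)² = 28908 − 26896 = 2012; nΣb² − (Σb)² = 9306 − 8649 = 657
r = 1104 / √(2012 × 657) = 1104 / 1149.7321 ≈ 0.960

0.960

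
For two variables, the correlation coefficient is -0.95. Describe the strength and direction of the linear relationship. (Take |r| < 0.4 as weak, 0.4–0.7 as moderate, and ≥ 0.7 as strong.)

r = -0.95 < 0 so the relationship is negative.
|r| = 0.95, which falls in the strong range.

strong negative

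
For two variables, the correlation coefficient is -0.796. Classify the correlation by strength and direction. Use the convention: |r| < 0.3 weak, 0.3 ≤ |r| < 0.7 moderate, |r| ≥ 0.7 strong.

r = -0.796 < 0 so the relationship is negative.
|r| = 0.796, which falls in the strong range.

strong negative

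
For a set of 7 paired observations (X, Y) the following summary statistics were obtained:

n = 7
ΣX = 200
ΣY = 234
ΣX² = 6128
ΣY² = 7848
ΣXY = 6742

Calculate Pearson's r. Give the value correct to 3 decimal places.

r = (nΣXY − ΣXΣY) / √[(nΣX² − (ΣX)²)(nΣY² − (ΣY)²)]
Numerator: 7×6742 − 200×234 = 394
Denominator: √[(42896 − 40000)(54936 − 54756)] = √[2896 × 180] = 721.9972
r = 394 / 721.9972 ≈ 0.546

0.546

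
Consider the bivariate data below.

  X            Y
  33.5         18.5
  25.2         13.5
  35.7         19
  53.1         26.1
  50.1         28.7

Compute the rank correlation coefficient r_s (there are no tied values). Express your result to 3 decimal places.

0.900

Rank X: 2, 1, 3, 5, 4
Rank Y: 2, 1, 3, 4, 5
d = rank(X) − rank(Y): 0, 0, 0, 1, -1; Σd² = 2
ρ = 1 − 6Σd² / [n(n²−1)] = 1 − 6×2 / (5×24) = 1 − 12/120 ≈ 0.900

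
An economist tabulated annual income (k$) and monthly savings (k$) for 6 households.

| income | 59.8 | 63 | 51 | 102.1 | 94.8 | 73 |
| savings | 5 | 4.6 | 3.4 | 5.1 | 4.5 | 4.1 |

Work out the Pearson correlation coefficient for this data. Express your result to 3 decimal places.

0.537

n = 6, Σx = 443.7, Σy = 26.7, Σx² = 34886.49, Σy² = 120.79, Σxy = 2008.81
nΣxy − ΣxΣy = 12052.86 − 11846.79 = 206.07
nΣx² − (Σx)² = 209318.94 − 196869.69 = 12449.25; nΣy² − (Σy)² = 724.74 − 712.89 = 11.85
r = 206.07 / √(12449.25 × 11.85) = 206.07 / 384.0880 ≈ 0.537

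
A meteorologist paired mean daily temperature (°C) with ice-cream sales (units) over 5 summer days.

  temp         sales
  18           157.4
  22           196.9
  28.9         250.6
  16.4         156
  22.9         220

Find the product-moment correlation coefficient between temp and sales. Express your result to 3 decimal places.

n = 5, Σx = 108.2, Σy = 980.9, Σx² = 2436.58, Σy² = 199080.73, Σxy = 22003.74
nΣxy − ΣxΣy = 110018.7 − 106133.38 = 3885.32
nΣx² − (Σx)² = 12182.9 − 11707.24 = 475.66; nΣy² − (Σy)² = 995403.65 − 962164.81 = 33238.84
r = 3885.32 / √(475.66 × 33238.84) = 3885.32 / 3976.2277 ≈ 0.977

0.977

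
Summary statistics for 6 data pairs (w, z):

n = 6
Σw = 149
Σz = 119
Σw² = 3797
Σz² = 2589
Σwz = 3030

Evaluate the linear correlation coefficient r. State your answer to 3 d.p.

r = (nΣwz − ΣwΣz) / √[(nΣw² − (Σw)²)(nΣz² − (Σz)²)]
Numerator: 6×3030 − 149×119 = 449
Denominator: √[(22782 − 22201)(15534 − 14161)] = √[581 × 1373] = 893.1478
r = 449 / 893.1478 ≈ 0.503

0.503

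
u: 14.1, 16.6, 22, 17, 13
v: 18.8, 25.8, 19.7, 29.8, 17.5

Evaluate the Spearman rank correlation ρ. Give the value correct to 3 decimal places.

0.700

Rank u: 2, 3, 5, 4, 1
Rank v: 2, 4, 3, 5, 1
d = rank(u) − rank(v): 0, -1, 2, -1, 0; Σd² = 6
ρ = 1 − 6Σd² / [n(n²−1)] = 1 − 6×6 / (5×24) = 1 − 36/120 ≈ 0.700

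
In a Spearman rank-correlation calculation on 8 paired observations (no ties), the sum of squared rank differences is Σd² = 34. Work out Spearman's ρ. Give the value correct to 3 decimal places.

ρ = 1 − 6Σd² / [n(n²−1)] = 1 − 6×34 / (8×63)
  = 1 − 204/504 = 1 − 0.4048 ≈ 0.595

0.595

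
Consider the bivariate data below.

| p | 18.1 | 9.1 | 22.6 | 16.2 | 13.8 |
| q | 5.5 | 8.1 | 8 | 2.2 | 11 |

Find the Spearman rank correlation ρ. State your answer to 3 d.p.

-0.500

Rank p: 4, 1, 5, 3, 2
Rank q: 2, 4, 3, 1, 5
d = rank(p) − rank(q): 2, -3, 2, 2, -3; Σd² = 30
ρ = 1 − 6Σd² / [n(n²−1)] = 1 − 6×30 / (5×24) = 1 − 180/120 ≈ -0.500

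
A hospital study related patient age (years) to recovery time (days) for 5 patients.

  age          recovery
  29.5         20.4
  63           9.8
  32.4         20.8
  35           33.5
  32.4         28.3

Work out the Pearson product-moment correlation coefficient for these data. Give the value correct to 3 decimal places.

n = 5, Σx = 192.3, Σy = 112.8, Σx² = 8163.77, Σy² = 2867.98, Σxy = 3982.54
nΣxy − ΣxΣy = 19912.7 − 21691.44 = -1778.74
nΣx² − (Σx)² = 40818.85 − 36979.29 = 3839.56; nΣy² − (Σy)² = 14339.9 − 12723.84 = 1616.06
r = -1778.74 / √(3839.56 × 1616.06) = -1778.74 / 2490.9756 ≈ -0.714

-0.714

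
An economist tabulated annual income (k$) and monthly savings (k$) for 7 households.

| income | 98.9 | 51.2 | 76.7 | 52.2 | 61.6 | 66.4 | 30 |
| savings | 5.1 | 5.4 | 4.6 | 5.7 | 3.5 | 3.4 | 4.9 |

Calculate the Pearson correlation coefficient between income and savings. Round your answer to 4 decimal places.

n = 7, Σx = 437, Σy = 32.6, Σx² = 30113.9, Σy² = 156.64, Σxy = 2019.59
nΣxy − ΣxΣy = 14137.13 − 14246.2 = -109.07
nΣx² − (Σx)² = 210797.3 − 190969 = 19828.3; nΣy² − (Σy)² = 1096.48 − 1062.76 = 33.72
r = -109.07 / √(19828.3 × 33.72) = -109.07 / 817.6859 ≈ -0.1334

-0.1334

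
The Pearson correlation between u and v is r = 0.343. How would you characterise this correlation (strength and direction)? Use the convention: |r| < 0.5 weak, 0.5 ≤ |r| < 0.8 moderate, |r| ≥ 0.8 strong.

r = 0.343 > 0 so the relationship is positive.
|r| = 0.343, which falls in the weak range.

weak positive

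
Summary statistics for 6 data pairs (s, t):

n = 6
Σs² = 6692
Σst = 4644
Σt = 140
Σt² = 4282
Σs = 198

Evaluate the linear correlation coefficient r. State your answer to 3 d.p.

0.060

r = (nΣst − ΣsΣt) / √[(nΣs² − (Σs)²)(nΣt² − (Σt)²)]
Numerator: 6×4644 − 198×140 = 144
Denominator: √[(40152 − 39204)(25692 − 19600)] = √[948 × 6092] = 2403.1679
r = 144 / 2403.1679 ≈ 0.060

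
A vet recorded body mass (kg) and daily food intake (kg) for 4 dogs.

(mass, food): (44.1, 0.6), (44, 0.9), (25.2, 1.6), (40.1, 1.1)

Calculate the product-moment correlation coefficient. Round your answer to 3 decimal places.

n = 4, Σx = 153.4, Σy = 4.2, Σx² = 6123.86, Σy² = 4.94, Σxy = 150.49
nΣxy − ΣxΣy = 601.96 − 644.28 = -42.32
nΣx² − (Σx)² = 24495.44 − 23531.56 = 963.88; nΣy² − (Σy)² = 19.76 − 17.64 = 2.12
r = -42.32 / √(963.88 × 2.12) = -42.32 / 45.2043 ≈ -0.936

-0.936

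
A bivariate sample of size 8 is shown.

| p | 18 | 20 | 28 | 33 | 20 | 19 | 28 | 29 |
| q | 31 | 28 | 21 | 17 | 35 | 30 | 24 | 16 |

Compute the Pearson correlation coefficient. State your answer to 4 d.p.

-0.9084

n = 8, Σp = 195, Σq = 202, Σp² = 4983, Σq² = 5432, Σpq = 4673
nΣpq − ΣpΣq = 37384 − 39390 = -2006
nΣp² − (Σp)² = 39864 − 38025 = 1839; nΣq² − (Σq)² = 43456 − 40804 = 2652
r = -2006 / √(1839 × 2652) = -2006 / 2208.3994 ≈ -0.9084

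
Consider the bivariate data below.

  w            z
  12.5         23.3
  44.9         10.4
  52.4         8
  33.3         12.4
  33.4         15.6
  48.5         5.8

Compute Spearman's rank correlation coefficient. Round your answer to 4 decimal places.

-0.8857

Rank w: 1, 4, 6, 2, 3, 5
Rank z: 6, 3, 2, 4, 5, 1
d = rank(w) − rank(z): -5, 1, 4, -2, -2, 4; Σd² = 66
ρ = 1 − 6Σd² / [n(n²−1)] = 1 − 6×66 / (6×35) = 1 − 396/210 ≈ -0.8857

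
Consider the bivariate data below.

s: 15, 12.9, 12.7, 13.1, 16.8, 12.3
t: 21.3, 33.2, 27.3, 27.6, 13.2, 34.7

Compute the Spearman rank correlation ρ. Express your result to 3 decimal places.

-0.829

Rank s: 5, 3, 2, 4, 6, 1
Rank t: 2, 5, 3, 4, 1, 6
d = rank(s) − rank(t): 3, -2, -1, 0, 5, -5; Σd² = 64
ρ = 1 − 6Σd² / [n(n²−1)] = 1 − 6×64 / (6×35) = 1 − 384/210 ≈ -0.829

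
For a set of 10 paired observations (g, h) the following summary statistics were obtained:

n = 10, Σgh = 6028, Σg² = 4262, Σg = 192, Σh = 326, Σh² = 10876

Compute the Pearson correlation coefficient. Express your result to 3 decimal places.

r = (nΣgh − ΣgΣh) / √[(nΣg² − (Σg)²)(nΣh² − (Σh)²)]
Numerator: 10×6028 − 192×326 = -2312
Denominator: √[(42620 − 36864)(108760 − 106276)] = √[5756 × 2484] = 3781.2569
r = -2312 / 3781.2569 ≈ -0.611

-0.611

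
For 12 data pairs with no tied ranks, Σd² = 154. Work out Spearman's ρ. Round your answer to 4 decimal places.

ρ = 1 − 6Σd² / [n(n²−1)] = 1 − 6×154 / (12×143)
  = 1 − 924/1716 = 1 − 0.53846 ≈ 0.4615

0.4615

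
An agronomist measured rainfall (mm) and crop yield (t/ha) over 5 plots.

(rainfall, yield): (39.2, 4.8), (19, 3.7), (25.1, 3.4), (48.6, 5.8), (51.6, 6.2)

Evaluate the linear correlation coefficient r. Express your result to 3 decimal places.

n = 5, Σx = 183.5, Σy = 23.9, Σx² = 7552.17, Σy² = 120.37, Σxy = 945.6
nΣxy − ΣxΣy = 4728 − 4385.65 = 342.35
nΣx² − (Σx)² = 37760.85 − 33672.25 = 4088.6; nΣy² − (Σy)² = 601.85 − 571.21 = 30.64
r = 342.35 / √(4088.6 × 30.64) = 342.35 / 353.9417 ≈ 0.967

0.967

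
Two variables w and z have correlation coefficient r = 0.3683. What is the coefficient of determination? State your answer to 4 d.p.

0.1356

r² = (0.3683)² = 0.1356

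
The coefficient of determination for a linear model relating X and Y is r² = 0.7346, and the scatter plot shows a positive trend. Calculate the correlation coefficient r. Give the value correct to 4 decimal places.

|r| = √0.7346 = 0.8571
The association is positive, so r = 0.8571.

0.8571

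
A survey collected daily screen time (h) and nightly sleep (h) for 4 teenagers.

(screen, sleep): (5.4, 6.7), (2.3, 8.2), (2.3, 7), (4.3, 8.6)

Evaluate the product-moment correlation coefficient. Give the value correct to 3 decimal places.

-0.216

n = 4, Σx = 14.3, Σy = 30.5, Σx² = 58.23, Σy² = 235.09, Σxy = 108.12
nΣxy − ΣxΣy = 432.48 − 436.15 = -3.67
nΣx² − (Σx)² = 232.92 − 204.49 = 28.43; nΣy² − (Σy)² = 940.36 − 930.25 = 10.11
r = -3.67 / √(28.43 × 10.11) = -3.67 / 16.9537 ≈ -0.216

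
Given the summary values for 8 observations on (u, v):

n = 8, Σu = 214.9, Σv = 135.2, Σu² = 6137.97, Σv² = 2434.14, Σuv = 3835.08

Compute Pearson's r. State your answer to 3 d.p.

0.871

r = (nΣuv − ΣuΣv) / √[(nΣu² − (Σu)²)(nΣv² − (Σv)²)]
Numerator: 8×3835.08 − 214.9×135.2 = 1626.16
Denominator: √[(49103.76 − 46182.01)(19473.12 − 18279.04)] = √[2921.75 × 1194.08] = 1867.8338
r = 1626.16 / 1867.8338 ≈ 0.871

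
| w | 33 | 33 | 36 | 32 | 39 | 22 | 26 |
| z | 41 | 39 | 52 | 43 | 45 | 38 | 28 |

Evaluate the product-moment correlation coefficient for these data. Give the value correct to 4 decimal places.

n = 7, Σw = 221, Σz = 286, Σw² = 7179, Σz² = 12008, Σwz = 9207
nΣwz − ΣwΣz = 64449 − 63206 = 1243
nΣw² − (Σw)² = 50253 − 48841 = 1412; nΣz² − (Σz)² = 84056 − 81796 = 2260
r = 1243 / √(1412 × 2260) = 1243 / 1786.3706 ≈ 0.6958

0.6958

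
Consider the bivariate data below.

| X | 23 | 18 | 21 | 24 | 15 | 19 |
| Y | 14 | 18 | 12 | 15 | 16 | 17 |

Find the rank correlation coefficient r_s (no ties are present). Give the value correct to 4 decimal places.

Rank X: 5, 2, 4, 6, 1, 3
Rank Y: 2, 6, 1, 3, 4, 5
d = rank(X) − rank(Y): 3, -4, 3, 3, -3, -2; Σd² = 56
ρ = 1 − 6Σd² / [n(n²−1)] = 1 − 6×56 / (6×35) = 1 − 336/210 ≈ -0.6000

-0.6000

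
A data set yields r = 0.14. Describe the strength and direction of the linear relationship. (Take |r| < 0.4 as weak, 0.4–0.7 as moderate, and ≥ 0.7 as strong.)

weak positive

r = 0.14 > 0 so the relationship is positive.
|r| = 0.14, which falls in the weak range.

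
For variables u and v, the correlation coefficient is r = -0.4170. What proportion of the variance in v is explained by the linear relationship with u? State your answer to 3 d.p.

r² = (-0.4170)² = 0.174

0.174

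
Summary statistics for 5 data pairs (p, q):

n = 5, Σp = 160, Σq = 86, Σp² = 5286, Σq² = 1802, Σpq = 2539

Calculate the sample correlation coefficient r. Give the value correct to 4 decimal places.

r = (nΣpq − ΣpΣq) / √[(nΣp² − (Σp)²)(nΣq² − (Σq)²)]
Numerator: 5×2539 − 160×86 = -1065
Denominator: √[(26430 − 25600)(9010 − 7396)] = √[830 × 1614] = 1157.4195
r = -1065 / 1157.4195 ≈ -0.9202

-0.9202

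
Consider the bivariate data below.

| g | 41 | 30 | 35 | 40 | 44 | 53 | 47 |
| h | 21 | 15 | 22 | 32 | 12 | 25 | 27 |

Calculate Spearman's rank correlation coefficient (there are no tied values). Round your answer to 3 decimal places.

0.250

Rank g: 4, 1, 2, 3, 5, 7, 6
Rank h: 3, 2, 4, 7, 1, 5, 6
d = rank(g) − rank(h): 1, -1, -2, -4, 4, 2, 0; Σd² = 42
ρ = 1 − 6Σd² / [n(n²−1)] = 1 − 6×42 / (7×48) = 1 − 252/336 ≈ 0.250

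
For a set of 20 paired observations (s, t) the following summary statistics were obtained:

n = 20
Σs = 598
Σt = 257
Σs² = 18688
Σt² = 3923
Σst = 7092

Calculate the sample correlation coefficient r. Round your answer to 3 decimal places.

-0.837

r = (nΣst − ΣsΣt) / √[(nΣs² − (Σs)²)(nΣt² − (Σt)²)]
Numerator: 20×7092 − 598×257 = -11846
Denominator: √[(373760 − 357604)(78460 − 66049)] = √[16156 × 12411] = 14160.2301
r = -11846 / 14160.2301 ≈ -0.837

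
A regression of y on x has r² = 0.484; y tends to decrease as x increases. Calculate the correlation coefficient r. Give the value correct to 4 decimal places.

-0.6957

|r| = √0.484 = 0.6957
The association is negative, so r = −0.6957.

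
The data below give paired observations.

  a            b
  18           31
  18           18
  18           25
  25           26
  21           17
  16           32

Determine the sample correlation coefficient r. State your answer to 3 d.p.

-0.294

n = 6, Σa = 116, Σb = 149, Σa² = 2294, Σb² = 3899, Σab = 2851
nΣab − ΣaΣb = 17106 − 17284 = -178
nΣa² − (Σa)² = 13764 − 13456 = 308; nΣb² − (Σb)² = 23394 − 22201 = 1193
r = -178 / √(308 × 1193) = -178 / 606.1716 ≈ -0.294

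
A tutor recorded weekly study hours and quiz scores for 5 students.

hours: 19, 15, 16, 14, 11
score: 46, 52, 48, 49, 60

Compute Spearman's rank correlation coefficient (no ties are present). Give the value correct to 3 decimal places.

-0.900

Rank hours: 5, 3, 4, 2, 1
Rank score: 1, 4, 2, 3, 5
d = rank(hours) − rank(score): 4, -1, 2, -1, -4; Σd² = 38
ρ = 1 − 6Σd² / [n(n²−1)] = 1 − 6×38 / (5×24) = 1 − 228/120 ≈ -0.900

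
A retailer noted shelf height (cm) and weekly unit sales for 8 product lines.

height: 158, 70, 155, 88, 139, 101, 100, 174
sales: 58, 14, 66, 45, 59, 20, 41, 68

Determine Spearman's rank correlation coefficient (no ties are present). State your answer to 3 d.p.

Rank height: 7, 1, 6, 2, 5, 4, 3, 8
Rank sales: 5, 1, 7, 4, 6, 2, 3, 8
d = rank(height) − rank(sales): 2, 0, -1, -2, -1, 2, 0, 0; Σd² = 14
ρ = 1 − 6Σd² / [n(n²−1)] = 1 − 6×14 / (8×63) = 1 − 84/504 ≈ 0.833

0.833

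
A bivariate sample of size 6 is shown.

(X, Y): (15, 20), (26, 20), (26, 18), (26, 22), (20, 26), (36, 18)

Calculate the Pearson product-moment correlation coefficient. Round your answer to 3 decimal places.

n = 6, ΣX = 149, ΣY = 124, ΣX² = 3949, ΣY² = 2608, ΣXY = 3028
nΣXY − ΣXΣY = 18168 − 18476 = -308
nΣX² − (ΣX)² = 23694 − 22201 = 1493; nΣY² − (ΣY)² = 15648 − 15376 = 272
r = -308 / √(1493 × 272) = -308 / 637.2566 ≈ -0.483

-0.483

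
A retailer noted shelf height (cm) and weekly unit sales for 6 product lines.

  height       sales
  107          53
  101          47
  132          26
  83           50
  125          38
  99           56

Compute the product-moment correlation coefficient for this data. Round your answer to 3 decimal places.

n = 6, Σx = 647, Σy = 270, Σx² = 71389, Σy² = 12774, Σxy = 28294
nΣxy − ΣxΣy = 169764 − 174690 = -4926
nΣx² − (Σx)² = 428334 − 418609 = 9725; nΣy² − (Σy)² = 76644 − 72900 = 3744
r = -4926 / √(9725 × 3744) = -4926 / 6034.1031 ≈ -0.816

-0.816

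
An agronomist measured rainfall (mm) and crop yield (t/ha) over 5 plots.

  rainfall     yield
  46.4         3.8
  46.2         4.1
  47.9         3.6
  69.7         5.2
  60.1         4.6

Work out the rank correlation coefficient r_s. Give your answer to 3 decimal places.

Rank rainfall: 2, 1, 3, 5, 4
Rank yield: 2, 3, 1, 5, 4
d = rank(rainfall) − rank(yield): 0, -2, 2, 0, 0; Σd² = 8
ρ = 1 − 6Σd² / [n(n²−1)] = 1 − 6×8 / (5×24) = 1 − 48/120 ≈ 0.600

0.600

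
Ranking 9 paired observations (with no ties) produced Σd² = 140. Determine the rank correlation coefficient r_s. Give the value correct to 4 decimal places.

ρ = 1 − 6Σd² / [n(n²−1)] = 1 − 6×140 / (9×80)
  = 1 − 840/720 = 1 − 1.16667 ≈ -0.1667

-0.1667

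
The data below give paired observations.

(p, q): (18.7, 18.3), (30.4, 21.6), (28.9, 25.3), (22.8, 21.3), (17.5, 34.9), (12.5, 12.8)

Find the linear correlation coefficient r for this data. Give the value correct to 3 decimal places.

0.237

n = 6, Σp = 130.8, Σq = 134.2, Σp² = 3091.4, Σq² = 3277.08, Σpq = 2986.41
nΣpq − ΣpΣq = 17918.46 − 17553.36 = 365.1
nΣp² − (Σp)² = 18548.4 − 17108.64 = 1439.76; nΣq² − (Σq)² = 19662.48 − 18009.64 = 1652.84
r = 365.1 / √(1439.76 × 1652.84) = 365.1 / 1542.6253 ≈ 0.237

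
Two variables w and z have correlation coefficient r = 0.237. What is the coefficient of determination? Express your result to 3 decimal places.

r² = (0.237)² = 0.056

0.056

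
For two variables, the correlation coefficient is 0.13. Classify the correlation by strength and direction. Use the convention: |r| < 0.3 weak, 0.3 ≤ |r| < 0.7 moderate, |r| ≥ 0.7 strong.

r = 0.13 > 0 so the relationship is positive.
|r| = 0.13, which falls in the weak range.

weak positive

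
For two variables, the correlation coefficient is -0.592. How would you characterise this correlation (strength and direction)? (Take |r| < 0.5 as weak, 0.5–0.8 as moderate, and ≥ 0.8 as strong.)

moderate negative

r = -0.592 < 0 so the relationship is negative.
|r| = 0.592, which falls in the moderate range.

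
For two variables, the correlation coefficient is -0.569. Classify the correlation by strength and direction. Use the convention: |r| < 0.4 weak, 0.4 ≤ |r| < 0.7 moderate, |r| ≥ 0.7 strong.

r = -0.569 < 0 so the relationship is negative.
|r| = 0.569, which falls in the moderate range.

moderate negative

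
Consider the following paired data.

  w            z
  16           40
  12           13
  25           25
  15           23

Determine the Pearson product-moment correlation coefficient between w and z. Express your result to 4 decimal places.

0.2618

n = 4, Σw = 68, Σz = 101, Σw² = 1250, Σz² = 2923, Σwz = 1766
nΣwz − ΣwΣz = 7064 − 6868 = 196
nΣw² − (Σw)² = 5000 − 4624 = 376; nΣz² − (Σz)² = 11692 − 10201 = 1491
r = 196 / √(376 × 1491) = 196 / 748.7429 ≈ 0.2618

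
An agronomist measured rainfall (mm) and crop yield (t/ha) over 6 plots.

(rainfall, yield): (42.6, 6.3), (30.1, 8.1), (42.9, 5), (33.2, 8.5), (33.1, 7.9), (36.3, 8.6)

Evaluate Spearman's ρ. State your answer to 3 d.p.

Rank rainfall: 5, 1, 6, 3, 2, 4
Rank yield: 2, 4, 1, 5, 3, 6
d = rank(rainfall) − rank(yield): 3, -3, 5, -2, -1, -2; Σd² = 52
ρ = 1 − 6Σd² / [n(n²−1)] = 1 − 6×52 / (6×35) = 1 − 312/210 ≈ -0.486

-0.486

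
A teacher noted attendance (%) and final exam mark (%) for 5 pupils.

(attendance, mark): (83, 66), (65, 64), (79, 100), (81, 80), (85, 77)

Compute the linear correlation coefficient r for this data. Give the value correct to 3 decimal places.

n = 5, Σx = 393, Σy = 387, Σx² = 31141, Σy² = 30781, Σxy = 30563
nΣxy − ΣxΣy = 152815 − 152091 = 724
nΣx² − (Σx)² = 155705 − 154449 = 1256; nΣy² − (Σy)² = 153905 − 149769 = 4136
r = 724 / √(1256 × 4136) = 724 / 2279.2139 ≈ 0.318

0.318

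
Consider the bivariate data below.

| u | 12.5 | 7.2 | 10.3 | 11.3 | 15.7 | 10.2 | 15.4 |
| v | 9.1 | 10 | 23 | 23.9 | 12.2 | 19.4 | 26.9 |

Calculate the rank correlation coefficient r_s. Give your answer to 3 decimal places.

0.179

Rank u: 5, 1, 3, 4, 7, 2, 6
Rank v: 1, 2, 5, 6, 3, 4, 7
d = rank(u) − rank(v): 4, -1, -2, -2, 4, -2, -1; Σd² = 46
ρ = 1 − 6Σd² / [n(n²−1)] = 1 − 6×46 / (7×48) = 1 − 276/336 ≈ 0.179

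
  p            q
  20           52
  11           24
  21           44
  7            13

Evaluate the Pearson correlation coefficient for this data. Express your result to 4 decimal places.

0.9705

n = 4, Σp = 59, Σq = 133, Σp² = 1011, Σq² = 5385, Σpq = 2319
nΣpq − ΣpΣq = 9276 − 7847 = 1429
nΣp² − (Σp)² = 4044 − 3481 = 563; nΣq² − (Σq)² = 21540 − 17689 = 3851
r = 1429 / √(563 × 3851) = 1429 / 1472.4514 ≈ 0.9705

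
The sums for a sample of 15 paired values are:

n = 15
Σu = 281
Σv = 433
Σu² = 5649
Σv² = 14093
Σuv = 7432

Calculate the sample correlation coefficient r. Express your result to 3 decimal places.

r = (nΣuv − ΣuΣv) / √[(nΣu² − (Σu)²)(nΣv² − (Σv)²)]
Numerator: 15×7432 − 281×433 = -10193
Denominator: √[(84735 − 78961)(211395 − 187489)] = √[5774 × 23906] = 11748.7550
r = -10193 / 11748.7550 ≈ -0.868

-0.868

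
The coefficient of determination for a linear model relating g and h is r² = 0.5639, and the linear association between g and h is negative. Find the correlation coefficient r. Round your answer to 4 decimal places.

-0.7509

|r| = √0.5639 = 0.7509
The association is negative, so r = −0.7509.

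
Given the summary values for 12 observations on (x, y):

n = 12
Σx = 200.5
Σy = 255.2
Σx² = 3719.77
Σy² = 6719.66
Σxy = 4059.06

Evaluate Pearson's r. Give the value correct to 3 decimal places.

-0.296

r = (nΣxy − ΣxΣy) / √[(nΣx² − (Σx)²)(nΣy² − (Σy)²)]
Numerator: 12×4059.06 − 200.5×255.2 = -2458.88
Denominator: √[(44637.24 − 40200.25)(80635.92 − 65127.04)] = √[4436.99 × 15508.88] = 8295.3448
r = -2458.88 / 8295.3448 ≈ -0.296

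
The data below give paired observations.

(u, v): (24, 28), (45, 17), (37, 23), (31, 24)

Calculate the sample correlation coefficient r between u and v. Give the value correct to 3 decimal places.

-0.978

n = 4, Σu = 137, Σv = 92, Σu² = 4931, Σv² = 2178, Σuv = 3032
nΣuv − ΣuΣv = 12128 − 12604 = -476
nΣu² − (Σu)² = 19724 − 18769 = 955; nΣv² − (Σv)² = 8712 − 8464 = 248
r = -476 / √(955 × 248) = -476 / 486.6621 ≈ -0.978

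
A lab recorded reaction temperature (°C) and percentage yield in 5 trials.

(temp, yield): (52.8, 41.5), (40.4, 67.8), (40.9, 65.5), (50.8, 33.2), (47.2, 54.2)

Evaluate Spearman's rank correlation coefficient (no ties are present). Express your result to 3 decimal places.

Rank temp: 5, 1, 2, 4, 3
Rank yield: 2, 5, 4, 1, 3
d = rank(temp) − rank(yield): 3, -4, -2, 3, 0; Σd² = 38
ρ = 1 − 6Σd² / [n(n²−1)] = 1 − 6×38 / (5×24) = 1 − 228/120 ≈ -0.900

-0.900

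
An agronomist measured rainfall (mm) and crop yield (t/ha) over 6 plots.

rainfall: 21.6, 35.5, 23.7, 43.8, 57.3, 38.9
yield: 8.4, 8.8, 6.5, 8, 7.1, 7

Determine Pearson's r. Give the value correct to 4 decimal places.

n = 6, Σx = 220.8, Σy = 45.8, Σx² = 9003.44, Σy² = 353.66, Σxy = 1677.42
nΣxy − ΣxΣy = 10064.52 − 10112.64 = -48.12
nΣx² − (Σx)² = 54020.64 − 48752.64 = 5268; nΣy² − (Σy)² = 2121.96 − 2097.64 = 24.32
r = -48.12 / √(5268 × 24.32) = -48.12 / 357.9354 ≈ -0.1344

-0.1344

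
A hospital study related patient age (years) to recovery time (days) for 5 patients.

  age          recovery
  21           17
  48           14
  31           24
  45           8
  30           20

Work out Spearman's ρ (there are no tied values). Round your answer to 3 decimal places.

-0.500

Rank age: 1, 5, 3, 4, 2
Rank recovery: 3, 2, 5, 1, 4
d = rank(age) − rank(recovery): -2, 3, -2, 3, -2; Σd² = 30
ρ = 1 − 6Σd² / [n(n²−1)] = 1 − 6×30 / (5×24) = 1 − 180/120 ≈ -0.500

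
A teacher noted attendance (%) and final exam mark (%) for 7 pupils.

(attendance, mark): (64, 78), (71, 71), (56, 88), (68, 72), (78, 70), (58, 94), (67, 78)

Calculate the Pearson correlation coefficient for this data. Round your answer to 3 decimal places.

-0.896

n = 7, Σx = 462, Σy = 551, Σx² = 30834, Σy² = 43873, Σxy = 35995
nΣxy − ΣxΣy = 251965 − 254562 = -2597
nΣx² − (Σx)² = 215838 − 213444 = 2394; nΣy² − (Σy)² = 307111 − 303601 = 3510
r = -2597 / √(2394 × 3510) = -2597 / 2898.7825 ≈ -0.896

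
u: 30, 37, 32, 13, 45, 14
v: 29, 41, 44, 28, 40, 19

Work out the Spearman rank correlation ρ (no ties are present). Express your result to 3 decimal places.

Rank u: 3, 5, 4, 1, 6, 2
Rank v: 3, 5, 6, 2, 4, 1
d = rank(u) − rank(v): 0, 0, -2, -1, 2, 1; Σd² = 10
ρ = 1 − 6Σd² / [n(n²−1)] = 1 − 6×10 / (6×35) = 1 − 60/210 ≈ 0.714

0.714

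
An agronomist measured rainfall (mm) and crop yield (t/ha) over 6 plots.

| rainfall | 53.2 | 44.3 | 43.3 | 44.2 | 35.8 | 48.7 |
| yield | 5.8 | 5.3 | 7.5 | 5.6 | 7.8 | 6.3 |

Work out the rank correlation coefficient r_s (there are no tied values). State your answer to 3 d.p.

-0.543

Rank rainfall: 6, 4, 2, 3, 1, 5
Rank yield: 3, 1, 5, 2, 6, 4
d = rank(rainfall) − rank(yield): 3, 3, -3, 1, -5, 1; Σd² = 54
ρ = 1 − 6Σd² / [n(n²−1)] = 1 − 6×54 / (6×35) = 1 − 324/210 ≈ -0.543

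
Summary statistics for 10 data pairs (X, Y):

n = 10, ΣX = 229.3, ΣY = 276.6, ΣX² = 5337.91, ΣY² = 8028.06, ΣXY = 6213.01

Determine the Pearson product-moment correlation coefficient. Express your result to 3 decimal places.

r = (nΣXY − ΣXΣY) / √[(nΣX² − (ΣX)²)(nΣY² − (ΣY)²)]
Numerator: 10×6213.01 − 229.3×276.6 = -1294.28
Denominator: √[(53379.1 − 52578.49)(80280.6 − 76507.56)] = √[800.61 × 3773.04] = 1738.0258
r = -1294.28 / 1738.0258 ≈ -0.745

-0.745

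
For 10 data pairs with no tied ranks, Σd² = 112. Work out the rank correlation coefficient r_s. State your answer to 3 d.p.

0.321

ρ = 1 − 6Σd² / [n(n²−1)] = 1 − 6×112 / (10×99)
  = 1 − 672/990 = 1 − 0.6788 ≈ 0.321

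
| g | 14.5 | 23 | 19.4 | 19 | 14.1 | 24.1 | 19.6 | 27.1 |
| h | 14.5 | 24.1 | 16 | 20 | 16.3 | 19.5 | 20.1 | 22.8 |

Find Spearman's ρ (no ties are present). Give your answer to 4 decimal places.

Rank g: 2, 6, 4, 3, 1, 7, 5, 8
Rank h: 1, 8, 2, 5, 3, 4, 6, 7
d = rank(g) − rank(h): 1, -2, 2, -2, -2, 3, -1, 1; Σd² = 28
ρ = 1 − 6Σd² / [n(n²−1)] = 1 − 6×28 / (8×63) = 1 − 168/504 ≈ 0.6667

0.6667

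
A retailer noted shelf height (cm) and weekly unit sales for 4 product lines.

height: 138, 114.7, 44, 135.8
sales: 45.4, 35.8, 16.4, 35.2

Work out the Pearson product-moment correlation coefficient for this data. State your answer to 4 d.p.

n = 4, Σx = 432.5, Σy = 132.8, Σx² = 52577.73, Σy² = 4850.8, Σxy = 15873.22
nΣxy − ΣxΣy = 63492.88 − 57436 = 6056.88
nΣx² − (Σx)² = 210310.92 − 187056.25 = 23254.67; nΣy² − (Σy)² = 19403.2 − 17635.84 = 1767.36
r = 6056.88 / √(23254.67 × 1767.36) = 6056.88 / 6410.8793 ≈ 0.9448

0.9448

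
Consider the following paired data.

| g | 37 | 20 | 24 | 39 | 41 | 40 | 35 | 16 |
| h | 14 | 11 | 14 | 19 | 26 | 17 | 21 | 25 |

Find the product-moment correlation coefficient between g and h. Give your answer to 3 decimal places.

0.175

n = 8, Σg = 252, Σh = 147, Σg² = 8628, Σh² = 2905, Σgh = 4696
nΣgh − ΣgΣh = 37568 − 37044 = 524
nΣg² − (Σg)² = 69024 − 63504 = 5520; nΣh² − (Σh)² = 23240 − 21609 = 1631
r = 524 / √(5520 × 1631) = 524 / 3000.5200 ≈ 0.175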